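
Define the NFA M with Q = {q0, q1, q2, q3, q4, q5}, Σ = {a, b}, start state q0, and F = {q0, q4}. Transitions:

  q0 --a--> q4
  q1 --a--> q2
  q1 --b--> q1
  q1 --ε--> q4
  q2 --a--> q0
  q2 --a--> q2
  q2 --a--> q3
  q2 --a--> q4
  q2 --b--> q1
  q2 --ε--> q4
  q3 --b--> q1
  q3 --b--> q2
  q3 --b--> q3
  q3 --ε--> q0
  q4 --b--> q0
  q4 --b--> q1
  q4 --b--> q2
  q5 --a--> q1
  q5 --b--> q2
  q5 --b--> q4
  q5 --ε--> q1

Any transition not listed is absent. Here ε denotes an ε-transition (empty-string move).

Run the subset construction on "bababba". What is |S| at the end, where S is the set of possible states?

Start in {q0}.
Read 'b': {q0} → ∅.
The set is empty and remains empty for the remaining 6 symbols.
That set has 0 states.

0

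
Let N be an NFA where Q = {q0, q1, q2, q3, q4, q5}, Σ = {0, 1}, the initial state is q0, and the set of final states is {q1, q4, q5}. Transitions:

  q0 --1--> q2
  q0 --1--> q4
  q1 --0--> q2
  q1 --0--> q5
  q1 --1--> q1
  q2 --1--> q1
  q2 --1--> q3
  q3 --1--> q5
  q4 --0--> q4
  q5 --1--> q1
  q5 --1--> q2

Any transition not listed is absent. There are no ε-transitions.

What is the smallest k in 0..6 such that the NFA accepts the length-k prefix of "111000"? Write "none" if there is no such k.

1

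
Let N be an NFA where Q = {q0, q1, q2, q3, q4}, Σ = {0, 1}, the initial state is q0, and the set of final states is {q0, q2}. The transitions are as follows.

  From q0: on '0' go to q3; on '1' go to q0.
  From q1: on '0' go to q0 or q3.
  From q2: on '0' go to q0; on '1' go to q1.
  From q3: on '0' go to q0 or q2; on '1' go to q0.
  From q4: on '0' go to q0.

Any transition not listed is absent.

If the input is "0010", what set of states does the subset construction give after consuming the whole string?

{q0, q3}

Start in {q0}.
Read '0': q0→{q3}; now {q3}.
Read '0': q3→{q0, q2}; now {q0, q2}.
Read '1': q0→{q0}, q2→{q1}; now {q0, q1}.
Read '0': q0→{q3}, q1→{q0, q3}; now {q0, q3}.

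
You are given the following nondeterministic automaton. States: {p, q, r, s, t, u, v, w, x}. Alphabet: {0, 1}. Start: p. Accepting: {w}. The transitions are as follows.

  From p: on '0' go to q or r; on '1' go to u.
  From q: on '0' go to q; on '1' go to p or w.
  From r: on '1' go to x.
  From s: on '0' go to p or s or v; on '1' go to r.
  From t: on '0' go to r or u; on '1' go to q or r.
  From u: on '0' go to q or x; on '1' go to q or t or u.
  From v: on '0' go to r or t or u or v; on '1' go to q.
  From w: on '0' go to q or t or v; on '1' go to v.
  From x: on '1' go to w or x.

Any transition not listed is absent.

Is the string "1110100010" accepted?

No

Start in {p}.
Read '1': {p} → {u}.
Read '1': {u} → {q, t, u}.
Read '1': {q, t, u} → {p, q, r, t, u, w}.
Read '0': {p, q, r, t, u, w} → {q, r, t, u, v, x}.
Read '1': {q, r, t, u, v, x} → {p, q, r, t, u, w, x}.
Read '0': {p, q, r, t, u, w, x} → {q, r, t, u, v, x}.
Read '0': {q, r, t, u, v, x} → {q, r, t, u, v, x}.
Read '0': {q, r, t, u, v, x} → {q, r, t, u, v, x}.
Read '1': {q, r, t, u, v, x} → {p, q, r, t, u, w, x}.
Read '0': {p, q, r, t, u, w, x} → {q, r, t, u, v, x}.
The final set {q, r, t, u, v, x} contains no accepting state.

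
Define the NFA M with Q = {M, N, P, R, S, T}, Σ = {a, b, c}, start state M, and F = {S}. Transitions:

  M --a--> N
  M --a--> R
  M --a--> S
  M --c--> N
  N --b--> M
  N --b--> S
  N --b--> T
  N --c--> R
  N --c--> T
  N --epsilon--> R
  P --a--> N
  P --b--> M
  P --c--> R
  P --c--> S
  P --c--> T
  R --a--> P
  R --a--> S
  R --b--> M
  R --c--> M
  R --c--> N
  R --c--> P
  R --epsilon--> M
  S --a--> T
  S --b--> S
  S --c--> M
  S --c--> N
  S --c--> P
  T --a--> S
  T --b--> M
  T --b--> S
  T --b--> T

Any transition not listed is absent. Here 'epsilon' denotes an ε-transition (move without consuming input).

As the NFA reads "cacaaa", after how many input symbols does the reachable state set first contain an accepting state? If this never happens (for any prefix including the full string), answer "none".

Start in {M}.
Read 'c': {M} → {M, N, R}.
Read 'a': {M, N, R} → {M, N, P, R, S}.
None of the earlier sets intersect F, but {M, N, P, R, S} does.

2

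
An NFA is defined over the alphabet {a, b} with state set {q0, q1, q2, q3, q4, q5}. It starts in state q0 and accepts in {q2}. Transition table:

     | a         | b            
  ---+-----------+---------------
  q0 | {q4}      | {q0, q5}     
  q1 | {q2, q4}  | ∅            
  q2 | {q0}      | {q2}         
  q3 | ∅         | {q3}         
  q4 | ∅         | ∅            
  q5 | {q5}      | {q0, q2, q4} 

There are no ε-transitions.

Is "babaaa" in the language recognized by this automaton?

No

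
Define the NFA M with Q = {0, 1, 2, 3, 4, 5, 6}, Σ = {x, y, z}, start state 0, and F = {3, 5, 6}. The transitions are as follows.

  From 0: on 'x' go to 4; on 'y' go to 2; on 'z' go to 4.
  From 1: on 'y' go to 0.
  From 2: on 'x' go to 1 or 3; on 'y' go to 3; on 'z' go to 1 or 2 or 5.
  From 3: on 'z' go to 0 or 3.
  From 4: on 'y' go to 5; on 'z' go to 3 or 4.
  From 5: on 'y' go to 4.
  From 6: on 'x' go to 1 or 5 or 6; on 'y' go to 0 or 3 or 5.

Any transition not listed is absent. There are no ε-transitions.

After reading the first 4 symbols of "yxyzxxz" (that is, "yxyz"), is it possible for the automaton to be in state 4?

Start in {0}.
Read 'y': 0→{2}; now {2}.
Read 'x': 2→{1, 3}; now {1, 3}.
Read 'y': 1→{0}, 3→∅; now {0}.
Read 'z': 0→{4}; now {4}.
State 4 is in {4}.

Yes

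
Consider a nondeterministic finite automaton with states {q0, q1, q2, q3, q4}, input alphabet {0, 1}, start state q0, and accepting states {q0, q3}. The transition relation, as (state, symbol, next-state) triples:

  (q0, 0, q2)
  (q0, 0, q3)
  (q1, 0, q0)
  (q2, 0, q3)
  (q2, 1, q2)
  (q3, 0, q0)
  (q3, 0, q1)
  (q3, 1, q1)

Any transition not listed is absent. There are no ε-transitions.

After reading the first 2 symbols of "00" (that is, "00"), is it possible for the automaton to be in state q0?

Start in {q0}.
Read '0': q0→{q2, q3}; now {q2, q3}.
Read '0': q2→{q3}, q3→{q0, q1}; now {q0, q1, q3}.
State q0 is in {q0, q1, q3}.

Yes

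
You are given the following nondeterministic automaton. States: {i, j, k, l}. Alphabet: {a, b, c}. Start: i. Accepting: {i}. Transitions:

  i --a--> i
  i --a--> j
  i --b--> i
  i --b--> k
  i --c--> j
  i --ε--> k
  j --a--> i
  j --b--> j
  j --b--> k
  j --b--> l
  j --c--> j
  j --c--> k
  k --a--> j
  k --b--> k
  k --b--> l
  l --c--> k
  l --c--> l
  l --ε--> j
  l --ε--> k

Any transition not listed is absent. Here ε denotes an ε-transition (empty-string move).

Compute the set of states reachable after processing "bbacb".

{j, k, l}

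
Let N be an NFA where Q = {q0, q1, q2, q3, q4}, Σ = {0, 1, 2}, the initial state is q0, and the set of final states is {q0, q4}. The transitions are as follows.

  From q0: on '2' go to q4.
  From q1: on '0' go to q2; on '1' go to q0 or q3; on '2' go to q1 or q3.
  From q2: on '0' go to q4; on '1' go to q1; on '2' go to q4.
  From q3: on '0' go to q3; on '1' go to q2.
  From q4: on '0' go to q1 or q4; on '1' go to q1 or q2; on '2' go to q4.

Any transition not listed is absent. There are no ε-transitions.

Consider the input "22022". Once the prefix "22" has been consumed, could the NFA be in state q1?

Start in {q0}.
Read '2': {q0} → {q4}.
Read '2': {q4} → {q4}.
State q1 is not in {q4}.

No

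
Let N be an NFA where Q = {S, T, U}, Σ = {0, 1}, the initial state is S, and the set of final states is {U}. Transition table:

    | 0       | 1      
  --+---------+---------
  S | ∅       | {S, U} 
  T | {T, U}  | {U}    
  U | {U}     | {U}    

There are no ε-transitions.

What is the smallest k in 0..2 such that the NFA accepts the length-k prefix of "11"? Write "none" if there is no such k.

1

Start in {S}.
Read '1': S→{S, U}; now {S, U}.
None of the earlier sets intersect F, but {S, U} does.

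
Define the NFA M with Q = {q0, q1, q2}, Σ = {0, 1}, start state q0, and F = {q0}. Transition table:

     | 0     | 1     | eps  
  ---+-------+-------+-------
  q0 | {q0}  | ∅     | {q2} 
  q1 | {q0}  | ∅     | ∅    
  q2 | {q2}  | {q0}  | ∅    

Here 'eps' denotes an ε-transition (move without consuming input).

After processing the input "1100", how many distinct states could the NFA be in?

Start: ε-closure({q0}) = {q0, q2}.
Read '1': {q0, q2} → {q0, q2}.
Read '1': {q0, q2} → {q0, q2}.
Read '0': {q0, q2} → {q0, q2}.
Read '0': {q0, q2} → {q0, q2}.
That set has 2 states.

2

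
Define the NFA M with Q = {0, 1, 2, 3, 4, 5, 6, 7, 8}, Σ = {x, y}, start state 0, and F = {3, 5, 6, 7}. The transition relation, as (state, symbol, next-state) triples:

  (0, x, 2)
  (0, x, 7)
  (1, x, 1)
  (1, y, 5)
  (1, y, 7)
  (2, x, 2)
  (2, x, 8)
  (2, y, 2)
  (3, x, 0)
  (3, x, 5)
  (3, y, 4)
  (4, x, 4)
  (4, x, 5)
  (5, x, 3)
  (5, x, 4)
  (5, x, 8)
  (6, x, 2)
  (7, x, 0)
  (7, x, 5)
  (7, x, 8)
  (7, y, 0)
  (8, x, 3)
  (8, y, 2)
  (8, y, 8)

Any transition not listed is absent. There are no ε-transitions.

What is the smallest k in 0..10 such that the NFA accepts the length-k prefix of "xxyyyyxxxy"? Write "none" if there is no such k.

1

Start in {0}.
Read 'x': 0→{2, 7}; now {2, 7}.
None of the earlier sets intersect F, but {2, 7} does.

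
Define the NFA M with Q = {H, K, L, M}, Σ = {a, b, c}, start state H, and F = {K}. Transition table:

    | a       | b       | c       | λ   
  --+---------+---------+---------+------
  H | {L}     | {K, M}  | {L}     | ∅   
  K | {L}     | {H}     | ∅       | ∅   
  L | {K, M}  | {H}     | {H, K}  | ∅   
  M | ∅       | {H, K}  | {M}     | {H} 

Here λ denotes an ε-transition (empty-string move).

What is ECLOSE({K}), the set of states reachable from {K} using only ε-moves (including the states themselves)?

{K}

Begin with {K}.
No ε-moves leave this set, so the closure equals the set itself.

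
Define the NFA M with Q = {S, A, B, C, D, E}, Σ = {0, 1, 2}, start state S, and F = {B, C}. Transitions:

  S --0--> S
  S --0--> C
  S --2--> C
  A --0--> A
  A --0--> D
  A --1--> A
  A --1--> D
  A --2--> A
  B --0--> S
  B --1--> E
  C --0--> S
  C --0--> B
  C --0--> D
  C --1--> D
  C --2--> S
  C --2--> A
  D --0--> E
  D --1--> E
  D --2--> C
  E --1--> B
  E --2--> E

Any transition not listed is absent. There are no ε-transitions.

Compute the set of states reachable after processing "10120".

Start in {S}.
Read '1': S→∅; now ∅.
The set is empty and remains empty for the remaining 4 symbols.

∅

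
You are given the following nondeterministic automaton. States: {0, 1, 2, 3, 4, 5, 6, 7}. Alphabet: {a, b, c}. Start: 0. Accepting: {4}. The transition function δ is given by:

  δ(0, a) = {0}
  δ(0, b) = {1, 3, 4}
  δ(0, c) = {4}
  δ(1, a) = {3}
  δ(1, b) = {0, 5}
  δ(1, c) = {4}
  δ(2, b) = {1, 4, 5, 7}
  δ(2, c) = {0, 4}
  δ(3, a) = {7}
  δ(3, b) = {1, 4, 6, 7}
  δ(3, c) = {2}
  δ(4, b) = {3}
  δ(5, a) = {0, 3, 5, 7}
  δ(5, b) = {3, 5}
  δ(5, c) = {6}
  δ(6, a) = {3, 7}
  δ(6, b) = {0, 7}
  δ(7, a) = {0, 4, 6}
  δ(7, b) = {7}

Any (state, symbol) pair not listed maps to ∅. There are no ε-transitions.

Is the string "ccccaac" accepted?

No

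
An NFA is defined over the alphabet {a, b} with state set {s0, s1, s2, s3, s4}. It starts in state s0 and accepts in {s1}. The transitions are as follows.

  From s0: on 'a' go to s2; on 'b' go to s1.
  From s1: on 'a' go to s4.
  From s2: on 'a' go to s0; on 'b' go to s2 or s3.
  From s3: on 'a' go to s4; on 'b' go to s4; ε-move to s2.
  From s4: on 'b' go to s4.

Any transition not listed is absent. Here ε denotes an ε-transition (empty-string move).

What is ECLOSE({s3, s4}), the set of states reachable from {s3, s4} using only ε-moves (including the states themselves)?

Begin with {s3, s4}.
ε-move s3 → s2; add s2.

{s2, s3, s4}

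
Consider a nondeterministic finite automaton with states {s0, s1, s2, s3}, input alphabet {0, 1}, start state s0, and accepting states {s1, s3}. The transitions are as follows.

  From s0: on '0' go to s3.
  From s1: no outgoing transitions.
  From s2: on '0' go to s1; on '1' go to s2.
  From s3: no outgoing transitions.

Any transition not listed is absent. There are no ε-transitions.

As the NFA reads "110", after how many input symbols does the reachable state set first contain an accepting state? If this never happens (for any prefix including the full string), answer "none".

Start in {s0}.
Read '1': s0→∅; now ∅.
The set is empty and remains empty for the remaining 2 symbols.
No reachable set along the way intersects F.

none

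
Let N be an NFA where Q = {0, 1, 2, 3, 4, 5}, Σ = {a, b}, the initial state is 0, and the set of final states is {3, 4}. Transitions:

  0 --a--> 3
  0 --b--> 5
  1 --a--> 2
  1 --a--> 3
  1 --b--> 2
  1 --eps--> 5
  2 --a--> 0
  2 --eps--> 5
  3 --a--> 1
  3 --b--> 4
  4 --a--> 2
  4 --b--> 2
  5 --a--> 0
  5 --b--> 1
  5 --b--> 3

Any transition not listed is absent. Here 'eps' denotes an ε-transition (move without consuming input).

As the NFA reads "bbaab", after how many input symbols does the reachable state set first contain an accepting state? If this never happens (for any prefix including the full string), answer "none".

Start in {0}.
Read 'b': 0→{5}; now {5}.
Read 'b': 5→{1, 3}; union {1, 3}; ε-closure = {1, 3, 5}.
None of the earlier sets intersect F, but {1, 3, 5} does.

2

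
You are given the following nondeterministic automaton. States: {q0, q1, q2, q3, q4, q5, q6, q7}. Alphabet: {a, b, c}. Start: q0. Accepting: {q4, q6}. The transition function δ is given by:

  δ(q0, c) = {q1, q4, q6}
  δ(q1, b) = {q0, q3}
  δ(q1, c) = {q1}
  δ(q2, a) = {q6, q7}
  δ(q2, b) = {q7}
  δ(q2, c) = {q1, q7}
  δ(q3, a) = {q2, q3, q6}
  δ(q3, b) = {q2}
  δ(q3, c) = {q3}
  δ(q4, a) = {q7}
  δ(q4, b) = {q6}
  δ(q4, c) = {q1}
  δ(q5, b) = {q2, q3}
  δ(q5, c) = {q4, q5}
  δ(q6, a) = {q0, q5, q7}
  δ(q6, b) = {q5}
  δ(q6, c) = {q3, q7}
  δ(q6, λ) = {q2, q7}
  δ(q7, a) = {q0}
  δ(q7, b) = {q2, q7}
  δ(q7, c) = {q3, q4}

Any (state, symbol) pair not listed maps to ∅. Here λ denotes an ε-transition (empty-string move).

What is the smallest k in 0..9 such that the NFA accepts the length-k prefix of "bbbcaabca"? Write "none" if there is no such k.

none

Start in {q0}.
Read 'b': q0→∅; now ∅.
The set is empty and remains empty for the remaining 8 symbols.
No reachable set along the way intersects F.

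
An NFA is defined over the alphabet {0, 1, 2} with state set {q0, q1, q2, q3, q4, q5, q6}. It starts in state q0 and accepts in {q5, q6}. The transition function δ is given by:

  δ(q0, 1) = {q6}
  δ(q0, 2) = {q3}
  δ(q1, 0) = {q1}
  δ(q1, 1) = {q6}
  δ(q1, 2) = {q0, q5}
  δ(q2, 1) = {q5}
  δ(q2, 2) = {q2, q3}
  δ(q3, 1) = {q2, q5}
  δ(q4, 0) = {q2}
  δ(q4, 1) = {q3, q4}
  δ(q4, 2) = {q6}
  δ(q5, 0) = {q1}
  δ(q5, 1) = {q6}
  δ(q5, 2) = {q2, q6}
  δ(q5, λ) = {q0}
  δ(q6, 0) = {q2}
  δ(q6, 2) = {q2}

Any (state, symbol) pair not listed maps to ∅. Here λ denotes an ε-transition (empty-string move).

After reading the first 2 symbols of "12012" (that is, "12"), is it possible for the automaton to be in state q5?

Start in {q0}.
Read '1': q0→{q6}; now {q6}.
Read '2': q6→{q2}; now {q2}.
State q5 is not in {q2}.

No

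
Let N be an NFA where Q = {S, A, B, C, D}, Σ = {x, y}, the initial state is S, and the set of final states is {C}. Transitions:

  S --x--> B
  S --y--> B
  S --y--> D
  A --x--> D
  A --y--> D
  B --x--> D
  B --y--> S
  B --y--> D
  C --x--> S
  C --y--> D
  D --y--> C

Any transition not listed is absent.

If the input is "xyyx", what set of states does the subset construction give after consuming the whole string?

Start in {S}.
Read 'x': {S} → {B}.
Read 'y': {B} → {S, D}.
Read 'y': {S, D} → {B, C, D}.
Read 'x': {B, C, D} → {S, D}.

{S, D}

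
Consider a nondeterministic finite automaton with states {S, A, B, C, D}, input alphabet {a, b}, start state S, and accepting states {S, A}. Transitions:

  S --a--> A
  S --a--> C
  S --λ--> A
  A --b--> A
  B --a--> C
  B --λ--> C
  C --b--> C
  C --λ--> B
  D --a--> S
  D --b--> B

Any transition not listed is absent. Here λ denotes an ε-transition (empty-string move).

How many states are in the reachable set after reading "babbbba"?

0

Start: ε-closure({S}) = {S, A}.
Read 'b': {S, A} → {A}.
Read 'a': {A} → ∅.
The set is empty and remains empty for the remaining 5 symbols.
That set has 0 states.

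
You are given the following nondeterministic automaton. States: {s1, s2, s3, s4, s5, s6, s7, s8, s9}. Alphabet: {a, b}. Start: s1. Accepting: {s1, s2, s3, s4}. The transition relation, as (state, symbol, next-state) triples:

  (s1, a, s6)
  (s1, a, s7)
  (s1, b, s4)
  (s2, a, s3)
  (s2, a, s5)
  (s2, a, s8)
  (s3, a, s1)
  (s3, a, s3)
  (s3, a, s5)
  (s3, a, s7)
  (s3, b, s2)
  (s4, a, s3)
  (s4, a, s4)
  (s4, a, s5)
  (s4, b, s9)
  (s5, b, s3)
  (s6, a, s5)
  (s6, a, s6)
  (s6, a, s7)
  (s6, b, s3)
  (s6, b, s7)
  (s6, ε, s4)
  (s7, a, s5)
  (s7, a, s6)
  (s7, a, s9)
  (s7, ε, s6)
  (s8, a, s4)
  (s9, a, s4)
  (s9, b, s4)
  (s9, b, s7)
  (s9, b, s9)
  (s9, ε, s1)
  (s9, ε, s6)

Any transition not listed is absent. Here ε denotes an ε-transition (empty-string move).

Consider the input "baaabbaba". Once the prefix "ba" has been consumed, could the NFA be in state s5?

Start in {s1}.
Read 'b': s1→{s4}; now {s4}.
Read 'a': s4→{s3, s4, s5}; now {s3, s4, s5}.
State s5 is in {s3, s4, s5}.

Yes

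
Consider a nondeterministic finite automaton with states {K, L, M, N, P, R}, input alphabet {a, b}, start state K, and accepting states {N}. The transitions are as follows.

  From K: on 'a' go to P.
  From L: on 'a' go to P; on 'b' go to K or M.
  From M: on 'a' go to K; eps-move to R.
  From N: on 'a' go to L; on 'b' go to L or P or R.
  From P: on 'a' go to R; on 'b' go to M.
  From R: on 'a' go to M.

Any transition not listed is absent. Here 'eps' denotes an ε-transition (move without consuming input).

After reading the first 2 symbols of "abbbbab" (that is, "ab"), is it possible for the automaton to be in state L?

Start in {K}.
Read 'a': K→{P}; now {P}.
Read 'b': P→{M}; union {M}; ε-closure = {M, R}.
State L is not in {M, R}.

No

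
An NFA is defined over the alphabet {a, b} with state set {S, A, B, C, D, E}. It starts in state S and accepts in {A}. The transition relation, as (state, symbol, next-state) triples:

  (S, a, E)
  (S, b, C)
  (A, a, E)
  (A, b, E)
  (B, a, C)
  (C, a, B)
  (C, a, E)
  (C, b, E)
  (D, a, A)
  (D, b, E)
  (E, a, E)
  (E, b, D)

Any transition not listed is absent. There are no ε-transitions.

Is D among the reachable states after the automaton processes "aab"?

Start in {S}.
Read 'a': {S} → {E}.
Read 'a': {E} → {E}.
Read 'b': {E} → {D}.
State D is in {D}.

Yes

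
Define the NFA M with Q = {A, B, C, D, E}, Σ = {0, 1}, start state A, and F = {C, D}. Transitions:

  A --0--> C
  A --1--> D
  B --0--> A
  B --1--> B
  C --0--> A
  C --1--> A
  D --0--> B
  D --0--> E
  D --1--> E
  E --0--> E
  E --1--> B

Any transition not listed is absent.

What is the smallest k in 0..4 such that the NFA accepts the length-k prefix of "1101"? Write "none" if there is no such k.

1

Start in {A}.
Read '1': {A} → {D}.
None of the earlier sets intersect F, but {D} does.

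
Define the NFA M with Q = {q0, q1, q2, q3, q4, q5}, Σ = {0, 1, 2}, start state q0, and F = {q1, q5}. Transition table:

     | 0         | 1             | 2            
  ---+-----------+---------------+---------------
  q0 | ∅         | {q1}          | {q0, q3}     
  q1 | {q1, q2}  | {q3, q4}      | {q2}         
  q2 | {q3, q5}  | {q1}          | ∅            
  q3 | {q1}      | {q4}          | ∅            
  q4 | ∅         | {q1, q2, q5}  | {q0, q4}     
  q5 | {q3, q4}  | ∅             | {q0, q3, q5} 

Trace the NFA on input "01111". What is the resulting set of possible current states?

Start in {q0}.
Read '0': q0→∅; now ∅.
The set is empty and remains empty for the remaining 4 symbols.

∅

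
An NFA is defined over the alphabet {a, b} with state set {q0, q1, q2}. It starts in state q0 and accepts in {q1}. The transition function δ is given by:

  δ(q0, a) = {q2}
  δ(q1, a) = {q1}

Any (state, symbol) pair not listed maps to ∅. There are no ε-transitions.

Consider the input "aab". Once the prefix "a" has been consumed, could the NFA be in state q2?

Start in {q0}.
Read 'a': q0→{q2}; now {q2}.
State q2 is in {q2}.

Yes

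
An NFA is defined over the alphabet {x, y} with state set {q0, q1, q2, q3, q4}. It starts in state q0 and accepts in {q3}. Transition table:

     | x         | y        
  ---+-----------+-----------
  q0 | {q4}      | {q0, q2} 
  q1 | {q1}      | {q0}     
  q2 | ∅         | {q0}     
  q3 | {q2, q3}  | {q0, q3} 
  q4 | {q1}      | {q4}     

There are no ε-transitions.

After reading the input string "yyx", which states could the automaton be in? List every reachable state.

{q4}

Start in {q0}.
Read 'y': q0→{q0, q2}; now {q0, q2}.
Read 'y': q0→{q0, q2}, q2→{q0}; now {q0, q2}.
Read 'x': q0→{q4}, q2→∅; now {q4}.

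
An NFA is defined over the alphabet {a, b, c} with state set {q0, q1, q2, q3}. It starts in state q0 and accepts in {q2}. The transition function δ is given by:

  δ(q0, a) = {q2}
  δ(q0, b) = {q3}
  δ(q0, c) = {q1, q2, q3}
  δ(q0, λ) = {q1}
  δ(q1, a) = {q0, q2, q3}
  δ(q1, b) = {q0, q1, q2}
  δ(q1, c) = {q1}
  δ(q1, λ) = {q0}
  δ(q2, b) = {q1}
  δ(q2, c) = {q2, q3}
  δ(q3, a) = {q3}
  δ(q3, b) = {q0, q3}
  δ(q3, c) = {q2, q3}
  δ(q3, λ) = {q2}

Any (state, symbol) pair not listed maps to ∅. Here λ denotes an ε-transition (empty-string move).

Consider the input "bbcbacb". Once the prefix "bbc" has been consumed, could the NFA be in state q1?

Yes

Start: ε-closure({q0}) = {q0, q1}.
Read 'b': {q0, q1} → {q0, q1, q2, q3}.
Read 'b': {q0, q1, q2, q3} → {q0, q1, q2, q3}.
Read 'c': {q0, q1, q2, q3} → {q0, q1, q2, q3}.
State q1 is in {q0, q1, q2, q3}.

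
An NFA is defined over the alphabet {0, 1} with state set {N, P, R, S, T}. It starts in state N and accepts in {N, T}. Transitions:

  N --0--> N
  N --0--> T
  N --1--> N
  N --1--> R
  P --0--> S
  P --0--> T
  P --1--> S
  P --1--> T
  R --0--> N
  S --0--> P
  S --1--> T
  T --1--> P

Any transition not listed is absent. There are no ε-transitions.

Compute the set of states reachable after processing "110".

Start in {N}.
Read '1': N→{N, R}; now {N, R}.
Read '1': N→{N, R}, R→∅; now {N, R}.
Read '0': N→{N, T}, R→{N}; now {N, T}.

{N, T}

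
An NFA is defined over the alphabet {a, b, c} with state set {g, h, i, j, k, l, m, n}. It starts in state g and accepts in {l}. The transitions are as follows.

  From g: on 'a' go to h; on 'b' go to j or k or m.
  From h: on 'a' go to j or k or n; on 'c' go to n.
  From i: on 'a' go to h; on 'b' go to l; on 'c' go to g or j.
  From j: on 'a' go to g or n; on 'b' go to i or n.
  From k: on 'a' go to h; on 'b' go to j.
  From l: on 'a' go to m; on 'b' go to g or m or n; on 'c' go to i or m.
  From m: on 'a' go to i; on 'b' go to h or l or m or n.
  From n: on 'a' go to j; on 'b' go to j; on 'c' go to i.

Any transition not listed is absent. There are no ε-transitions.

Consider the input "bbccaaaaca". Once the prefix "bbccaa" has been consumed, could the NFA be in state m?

No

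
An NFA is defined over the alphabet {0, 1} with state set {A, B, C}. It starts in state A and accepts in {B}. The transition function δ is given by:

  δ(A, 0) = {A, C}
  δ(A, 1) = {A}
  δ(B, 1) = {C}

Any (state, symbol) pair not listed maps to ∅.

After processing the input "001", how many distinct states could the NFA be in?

1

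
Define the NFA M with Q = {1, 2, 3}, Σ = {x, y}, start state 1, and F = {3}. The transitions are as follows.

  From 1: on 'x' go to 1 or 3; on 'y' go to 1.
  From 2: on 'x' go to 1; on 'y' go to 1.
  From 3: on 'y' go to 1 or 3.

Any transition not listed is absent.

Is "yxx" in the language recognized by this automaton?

Yes

Start in {1}.
Read 'y': {1} → {1}.
Read 'x': {1} → {1, 3}.
Read 'x': {1, 3} → {1, 3}.
The final set {1, 3} contains the accepting state 3.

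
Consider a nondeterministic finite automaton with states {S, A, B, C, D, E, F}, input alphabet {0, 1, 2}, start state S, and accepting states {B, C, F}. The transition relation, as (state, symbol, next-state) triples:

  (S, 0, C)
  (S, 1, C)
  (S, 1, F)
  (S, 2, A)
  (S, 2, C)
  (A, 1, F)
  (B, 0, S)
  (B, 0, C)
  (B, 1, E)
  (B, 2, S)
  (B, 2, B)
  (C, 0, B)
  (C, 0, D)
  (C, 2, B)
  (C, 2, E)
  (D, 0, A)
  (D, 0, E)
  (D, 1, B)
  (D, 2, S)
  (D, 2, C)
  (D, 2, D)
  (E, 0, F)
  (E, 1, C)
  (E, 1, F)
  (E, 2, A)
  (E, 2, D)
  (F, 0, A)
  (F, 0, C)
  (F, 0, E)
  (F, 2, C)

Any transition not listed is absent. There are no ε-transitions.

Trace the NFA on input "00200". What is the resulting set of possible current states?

Start in {S}.
Read '0': {S} → {C}.
Read '0': {C} → {B, D}.
Read '2': {B, D} → {S, B, C, D}.
Read '0': {S, B, C, D} → {S, A, B, C, D, E}.
Read '0': {S, A, B, C, D, E} → {S, A, B, C, D, E, F}.

{S, A, B, C, D, E, F}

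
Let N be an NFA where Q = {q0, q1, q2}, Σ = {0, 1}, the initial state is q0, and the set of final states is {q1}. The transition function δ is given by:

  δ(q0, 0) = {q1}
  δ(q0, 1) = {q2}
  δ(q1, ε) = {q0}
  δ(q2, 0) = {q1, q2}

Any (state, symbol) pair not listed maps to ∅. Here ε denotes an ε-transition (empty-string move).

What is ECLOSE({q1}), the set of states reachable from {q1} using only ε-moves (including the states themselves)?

Begin with {q1}.
ε-move q1 → q0; add q0.

{q0, q1}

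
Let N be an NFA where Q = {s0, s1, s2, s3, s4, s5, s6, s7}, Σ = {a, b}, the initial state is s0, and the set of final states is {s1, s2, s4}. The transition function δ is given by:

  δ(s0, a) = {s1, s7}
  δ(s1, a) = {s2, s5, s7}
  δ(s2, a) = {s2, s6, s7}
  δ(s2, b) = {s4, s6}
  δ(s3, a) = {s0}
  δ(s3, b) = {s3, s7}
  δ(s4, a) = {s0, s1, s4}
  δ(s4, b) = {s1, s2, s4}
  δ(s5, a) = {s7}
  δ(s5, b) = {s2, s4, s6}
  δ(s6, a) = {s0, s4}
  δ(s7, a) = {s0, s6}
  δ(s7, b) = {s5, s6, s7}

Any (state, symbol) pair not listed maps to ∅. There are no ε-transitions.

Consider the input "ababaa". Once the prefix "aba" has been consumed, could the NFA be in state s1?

No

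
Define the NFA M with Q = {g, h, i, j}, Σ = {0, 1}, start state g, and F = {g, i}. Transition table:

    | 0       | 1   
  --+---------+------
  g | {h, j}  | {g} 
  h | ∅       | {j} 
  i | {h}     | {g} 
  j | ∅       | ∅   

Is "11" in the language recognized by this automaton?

Start in {g}.
Read '1': g→{g}; now {g}.
Read '1': g→{g}; now {g}.
The final set {g} contains the accepting state g.

Yes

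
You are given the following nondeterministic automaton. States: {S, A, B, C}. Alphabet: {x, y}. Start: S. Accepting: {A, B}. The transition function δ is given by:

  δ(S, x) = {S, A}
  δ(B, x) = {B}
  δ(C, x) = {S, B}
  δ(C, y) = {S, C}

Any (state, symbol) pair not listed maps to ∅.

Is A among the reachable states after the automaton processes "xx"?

Yes

Start in {S}.
Read 'x': {S} → {S, A}.
Read 'x': {S, A} → {S, A}.
State A is in {S, A}.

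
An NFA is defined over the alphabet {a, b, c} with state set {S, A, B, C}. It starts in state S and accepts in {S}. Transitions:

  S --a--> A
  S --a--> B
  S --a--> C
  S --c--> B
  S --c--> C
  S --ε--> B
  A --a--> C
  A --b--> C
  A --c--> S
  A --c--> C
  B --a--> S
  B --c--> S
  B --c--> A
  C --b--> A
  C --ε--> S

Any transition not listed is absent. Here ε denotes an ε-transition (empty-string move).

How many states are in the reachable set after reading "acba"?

4

Start: ε-closure({S}) = {S, B}.
Read 'a': S→{A, B, C}, B→{S}; now {S, A, B, C}.
Read 'c': S→{B, C}, A→{S, C}, B→{S, A}, C→∅; now {S, A, B, C}.
Read 'b': S→∅, A→{C}, B→∅, C→{A}; union {A, C}; ε-closure = {S, A, B, C}.
Read 'a': S→{A, B, C}, A→{C}, B→{S}, C→∅; now {S, A, B, C}.
That set has 4 states.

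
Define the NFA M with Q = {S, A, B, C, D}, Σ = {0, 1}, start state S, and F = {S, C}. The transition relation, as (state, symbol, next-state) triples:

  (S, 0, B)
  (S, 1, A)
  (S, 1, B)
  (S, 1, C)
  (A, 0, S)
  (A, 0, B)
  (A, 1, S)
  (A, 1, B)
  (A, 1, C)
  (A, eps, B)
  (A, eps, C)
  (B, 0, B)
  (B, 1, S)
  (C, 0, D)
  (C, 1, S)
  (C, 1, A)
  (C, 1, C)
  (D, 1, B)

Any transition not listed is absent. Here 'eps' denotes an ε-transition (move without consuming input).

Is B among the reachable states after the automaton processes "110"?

Yes

Start in {S}.
Read '1': {S} → {A, B, C}.
Read '1': {A, B, C} → {S, A, B, C}.
Read '0': {S, A, B, C} → {S, B, D}.
State B is in {S, B, D}.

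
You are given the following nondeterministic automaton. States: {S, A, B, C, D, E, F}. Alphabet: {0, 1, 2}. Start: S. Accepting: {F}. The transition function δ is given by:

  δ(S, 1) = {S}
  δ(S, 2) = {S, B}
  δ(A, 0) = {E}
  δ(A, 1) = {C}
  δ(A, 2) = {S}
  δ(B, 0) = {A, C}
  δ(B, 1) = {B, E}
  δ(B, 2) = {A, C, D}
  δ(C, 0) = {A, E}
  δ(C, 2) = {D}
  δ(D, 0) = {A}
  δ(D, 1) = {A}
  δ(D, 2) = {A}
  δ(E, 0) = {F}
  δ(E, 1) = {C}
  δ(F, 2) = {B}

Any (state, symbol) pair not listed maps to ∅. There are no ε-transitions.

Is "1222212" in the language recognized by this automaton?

Start in {S}.
Read '1': S→{S}; now {S}.
Read '2': S→{S, B}; now {S, B}.
Read '2': S→{S, B}, B→{A, C, D}; now {S, A, B, C, D}.
Read '2': S→{S, B}, A→{S}, B→{A, C, D}, C→{D}, D→{A}; now {S, A, B, C, D}.
Read '2': S→{S, B}, A→{S}, B→{A, C, D}, C→{D}, D→{A}; now {S, A, B, C, D}.
Read '1': S→{S}, A→{C}, B→{B, E}, C→∅, D→{A}; now {S, A, B, C, E}.
Read '2': S→{S, B}, A→{S}, B→{A, C, D}, C→{D}, E→∅; now {S, A, B, C, D}.
The final set {S, A, B, C, D} contains no accepting state.

No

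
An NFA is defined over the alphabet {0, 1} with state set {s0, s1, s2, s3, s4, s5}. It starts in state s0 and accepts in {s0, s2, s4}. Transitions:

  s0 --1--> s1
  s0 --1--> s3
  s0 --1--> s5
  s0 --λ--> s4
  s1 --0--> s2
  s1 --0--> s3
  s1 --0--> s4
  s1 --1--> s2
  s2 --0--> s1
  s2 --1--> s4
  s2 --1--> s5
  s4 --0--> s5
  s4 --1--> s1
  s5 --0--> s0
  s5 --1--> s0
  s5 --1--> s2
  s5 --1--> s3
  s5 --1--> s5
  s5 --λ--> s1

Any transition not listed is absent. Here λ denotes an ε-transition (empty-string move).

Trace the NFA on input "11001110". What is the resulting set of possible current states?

{s0, s1, s2, s3, s4, s5}

Start: ε-closure({s0}) = {s0, s4}.
Read '1': s0→{s1, s3, s5}, s4→{s1}; now {s1, s3, s5}.
Read '1': s1→{s2}, s3→∅, s5→{s0, s2, s3, s5}; union {s0, s2, s3, s5}; ε-closure = {s0, s1, s2, s3, s4, s5}.
Read '0': s0→∅, s1→{s2, s3, s4}, s2→{s1}, s3→∅, s4→{s5}, s5→{s0}; now {s0, s1, s2, s3, s4, s5}.
Read '0': s0→∅, s1→{s2, s3, s4}, s2→{s1}, s3→∅, s4→{s5}, s5→{s0}; now {s0, s1, s2, s3, s4, s5}.
Read '1': s0→{s1, s3, s5}, s1→{s2}, s2→{s4, s5}, s3→∅, s4→{s1}, s5→{s0, s2, s3, s5}; now {s0, s1, s2, s3, s4, s5}.
Read '1': s0→{s1, s3, s5}, s1→{s2}, s2→{s4, s5}, s3→∅, s4→{s1}, s5→{s0, s2, s3, s5}; now {s0, s1, s2, s3, s4, s5}.
Read '1': s0→{s1, s3, s5}, s1→{s2}, s2→{s4, s5}, s3→∅, s4→{s1}, s5→{s0, s2, s3, s5}; now {s0, s1, s2, s3, s4, s5}.
Read '0': s0→∅, s1→{s2, s3, s4}, s2→{s1}, s3→∅, s4→{s5}, s5→{s0}; now {s0, s1, s2, s3, s4, s5}.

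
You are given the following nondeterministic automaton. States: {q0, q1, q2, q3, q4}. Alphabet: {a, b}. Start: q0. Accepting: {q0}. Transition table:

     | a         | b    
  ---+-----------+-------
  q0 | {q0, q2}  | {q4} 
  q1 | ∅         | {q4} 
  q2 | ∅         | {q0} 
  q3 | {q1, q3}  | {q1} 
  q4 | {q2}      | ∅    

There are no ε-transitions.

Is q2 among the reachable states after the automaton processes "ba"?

Start in {q0}.
Read 'b': {q0} → {q4}.
Read 'a': {q4} → {q2}.
State q2 is in {q2}.

Yes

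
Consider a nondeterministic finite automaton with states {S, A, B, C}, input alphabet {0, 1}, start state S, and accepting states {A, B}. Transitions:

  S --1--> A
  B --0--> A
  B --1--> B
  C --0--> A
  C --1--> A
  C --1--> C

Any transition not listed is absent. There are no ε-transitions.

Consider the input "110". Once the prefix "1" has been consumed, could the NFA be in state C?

Start in {S}.
Read '1': S→{A}; now {A}.
State C is not in {A}.

No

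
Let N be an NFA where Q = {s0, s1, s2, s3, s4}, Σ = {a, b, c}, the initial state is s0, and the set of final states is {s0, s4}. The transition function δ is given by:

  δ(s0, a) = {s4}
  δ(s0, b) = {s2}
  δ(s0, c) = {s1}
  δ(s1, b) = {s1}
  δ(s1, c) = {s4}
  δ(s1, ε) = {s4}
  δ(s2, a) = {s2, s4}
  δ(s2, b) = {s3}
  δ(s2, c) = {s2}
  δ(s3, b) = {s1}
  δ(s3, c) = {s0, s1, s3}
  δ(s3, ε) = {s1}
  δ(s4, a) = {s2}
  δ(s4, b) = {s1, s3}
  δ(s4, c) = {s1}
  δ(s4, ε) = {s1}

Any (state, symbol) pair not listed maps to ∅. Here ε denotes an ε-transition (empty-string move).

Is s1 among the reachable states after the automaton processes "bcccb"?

Yes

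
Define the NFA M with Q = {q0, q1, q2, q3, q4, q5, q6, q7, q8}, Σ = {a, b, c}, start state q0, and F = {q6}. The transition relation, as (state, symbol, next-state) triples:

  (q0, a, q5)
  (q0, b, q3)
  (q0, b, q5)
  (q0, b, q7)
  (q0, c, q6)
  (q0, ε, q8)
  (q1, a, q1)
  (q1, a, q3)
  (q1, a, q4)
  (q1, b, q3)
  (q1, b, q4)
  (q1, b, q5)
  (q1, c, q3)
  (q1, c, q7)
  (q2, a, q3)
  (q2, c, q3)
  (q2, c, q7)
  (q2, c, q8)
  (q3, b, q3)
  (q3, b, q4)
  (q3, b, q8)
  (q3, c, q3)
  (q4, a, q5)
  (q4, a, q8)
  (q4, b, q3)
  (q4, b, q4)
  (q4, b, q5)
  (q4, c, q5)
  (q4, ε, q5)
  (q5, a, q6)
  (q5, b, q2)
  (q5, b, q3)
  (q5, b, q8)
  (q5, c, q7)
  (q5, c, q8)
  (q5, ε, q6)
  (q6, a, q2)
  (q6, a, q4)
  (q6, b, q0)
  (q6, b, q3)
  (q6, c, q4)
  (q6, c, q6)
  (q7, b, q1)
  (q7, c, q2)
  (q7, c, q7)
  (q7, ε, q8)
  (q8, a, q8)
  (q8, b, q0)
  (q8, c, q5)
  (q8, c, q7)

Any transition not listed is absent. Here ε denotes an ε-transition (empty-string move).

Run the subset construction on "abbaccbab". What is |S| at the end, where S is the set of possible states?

7

Start: ε-closure({q0}) = {q0, q8}.
Read 'a': q0→{q5}, q8→{q8}; union {q5, q8}; ε-closure = {q5, q6, q8}.
Read 'b': q5→{q2, q3, q8}, q6→{q0, q3}, q8→{q0}; now {q0, q2, q3, q8}.
Read 'b': q0→{q3, q5, q7}, q2→∅, q3→{q3, q4, q8}, q8→{q0}; union {q0, q3, q4, q5, q7, q8}; ε-closure = {q0, q3, q4, q5, q6, q7, q8}.
Read 'a': q0→{q5}, q3→∅, q4→{q5, q8}, q5→{q6}, q6→{q2, q4}, q7→∅, q8→{q8}; now {q2, q4, q5, q6, q8}.
Read 'c': q2→{q3, q7, q8}, q4→{q5}, q5→{q7, q8}, q6→{q4, q6}, q8→{q5, q7}; now {q3, q4, q5, q6, q7, q8}.
Read 'c': q3→{q3}, q4→{q5}, q5→{q7, q8}, q6→{q4, q6}, q7→{q2, q7}, q8→{q5, q7}; now {q2, q3, q4, q5, q6, q7, q8}.
Read 'b': q2→∅, q3→{q3, q4, q8}, q4→{q3, q4, q5}, q5→{q2, q3, q8}, q6→{q0, q3}, q7→{q1}, q8→{q0}; union {q0, q1, q2, q3, q4, q5, q8}; ε-closure = {q0, q1, q2, q3, q4, q5, q6, q8}.
Read 'a': q0→{q5}, q1→{q1, q3, q4}, q2→{q3}, q3→∅, q4→{q5, q8}, q5→{q6}, q6→{q2, q4}, q8→{q8}; now {q1, q2, q3, q4, q5, q6, q8}.
Read 'b': q1→{q3, q4, q5}, q2→∅, q3→{q3, q4, q8}, q4→{q3, q4, q5}, q5→{q2, q3, q8}, q6→{q0, q3}, q8→{q0}; union {q0, q2, q3, q4, q5, q8}; ε-closure = {q0, q2, q3, q4, q5, q6, q8}.
That set has 7 states.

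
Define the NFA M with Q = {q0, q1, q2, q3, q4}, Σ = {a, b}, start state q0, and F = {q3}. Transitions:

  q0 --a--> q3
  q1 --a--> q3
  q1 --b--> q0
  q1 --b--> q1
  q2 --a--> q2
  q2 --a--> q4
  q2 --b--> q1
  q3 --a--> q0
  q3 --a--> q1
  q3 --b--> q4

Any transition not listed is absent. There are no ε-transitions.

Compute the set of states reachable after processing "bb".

∅

Start in {q0}.
Read 'b': {q0} → ∅.
The set is empty and remains empty for the remaining 1 symbol.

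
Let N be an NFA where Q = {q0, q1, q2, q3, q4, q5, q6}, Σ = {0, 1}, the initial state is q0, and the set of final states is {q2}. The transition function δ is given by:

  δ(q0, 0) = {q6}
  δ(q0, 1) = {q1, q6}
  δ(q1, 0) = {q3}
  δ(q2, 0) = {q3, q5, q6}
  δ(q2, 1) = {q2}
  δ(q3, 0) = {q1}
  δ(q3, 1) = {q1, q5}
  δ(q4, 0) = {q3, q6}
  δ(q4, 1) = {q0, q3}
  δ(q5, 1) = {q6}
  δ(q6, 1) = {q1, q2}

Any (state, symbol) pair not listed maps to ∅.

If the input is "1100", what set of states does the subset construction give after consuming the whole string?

{q1}

Start in {q0}.
Read '1': q0→{q1, q6}; now {q1, q6}.
Read '1': q1→∅, q6→{q1, q2}; now {q1, q2}.
Read '0': q1→{q3}, q2→{q3, q5, q6}; now {q3, q5, q6}.
Read '0': q3→{q1}, q5→∅, q6→∅; now {q1}.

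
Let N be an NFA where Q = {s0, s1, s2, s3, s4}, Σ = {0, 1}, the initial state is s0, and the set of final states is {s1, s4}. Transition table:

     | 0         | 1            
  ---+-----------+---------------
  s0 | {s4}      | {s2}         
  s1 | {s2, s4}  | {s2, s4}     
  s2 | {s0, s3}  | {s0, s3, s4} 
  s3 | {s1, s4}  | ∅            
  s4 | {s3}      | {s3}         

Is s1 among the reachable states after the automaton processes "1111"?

No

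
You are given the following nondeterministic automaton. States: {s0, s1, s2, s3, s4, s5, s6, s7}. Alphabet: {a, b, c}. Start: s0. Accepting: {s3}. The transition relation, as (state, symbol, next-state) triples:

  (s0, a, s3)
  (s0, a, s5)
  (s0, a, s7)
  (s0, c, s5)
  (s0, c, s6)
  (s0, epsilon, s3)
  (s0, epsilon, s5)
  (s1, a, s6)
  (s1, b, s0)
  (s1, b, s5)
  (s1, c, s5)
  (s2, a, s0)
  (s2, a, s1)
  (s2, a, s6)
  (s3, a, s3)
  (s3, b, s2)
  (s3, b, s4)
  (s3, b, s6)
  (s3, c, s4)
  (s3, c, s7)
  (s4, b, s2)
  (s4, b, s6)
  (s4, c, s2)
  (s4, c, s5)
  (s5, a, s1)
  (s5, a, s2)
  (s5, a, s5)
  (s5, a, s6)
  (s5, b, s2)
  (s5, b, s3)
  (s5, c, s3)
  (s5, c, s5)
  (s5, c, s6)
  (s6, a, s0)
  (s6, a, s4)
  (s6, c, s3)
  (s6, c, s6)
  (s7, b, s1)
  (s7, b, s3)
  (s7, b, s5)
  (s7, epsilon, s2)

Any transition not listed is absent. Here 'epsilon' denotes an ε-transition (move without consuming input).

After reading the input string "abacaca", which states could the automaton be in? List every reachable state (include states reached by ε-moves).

{s0, s1, s2, s3, s4, s5, s6}

Start: ε-closure({s0}) = {s0, s3, s5}.
Read 'a': {s0, s3, s5} → {s1, s2, s3, s5, s6, s7}.
Read 'b': {s1, s2, s3, s5, s6, s7} → {s0, s1, s2, s3, s4, s5, s6}.
Read 'a': {s0, s1, s2, s3, s4, s5, s6} → {s0, s1, s2, s3, s4, s5, s6, s7}.
Read 'c': {s0, s1, s2, s3, s4, s5, s6, s7} → {s2, s3, s4, s5, s6, s7}.
Read 'a': {s2, s3, s4, s5, s6, s7} → {s0, s1, s2, s3, s4, s5, s6}.
Read 'c': {s0, s1, s2, s3, s4, s5, s6} → {s2, s3, s4, s5, s6, s7}.
Read 'a': {s2, s3, s4, s5, s6, s7} → {s0, s1, s2, s3, s4, s5, s6}.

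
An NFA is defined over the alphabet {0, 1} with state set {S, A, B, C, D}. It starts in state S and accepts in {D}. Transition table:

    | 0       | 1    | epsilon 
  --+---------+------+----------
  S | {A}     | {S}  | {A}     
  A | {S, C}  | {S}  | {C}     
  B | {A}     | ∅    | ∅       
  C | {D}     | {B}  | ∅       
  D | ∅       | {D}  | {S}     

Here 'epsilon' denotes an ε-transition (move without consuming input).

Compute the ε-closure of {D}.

{S, A, C, D}

Begin with {D}.
ε-move D → S; add S.
ε-move S → A; add A.
ε-move A → C; add C.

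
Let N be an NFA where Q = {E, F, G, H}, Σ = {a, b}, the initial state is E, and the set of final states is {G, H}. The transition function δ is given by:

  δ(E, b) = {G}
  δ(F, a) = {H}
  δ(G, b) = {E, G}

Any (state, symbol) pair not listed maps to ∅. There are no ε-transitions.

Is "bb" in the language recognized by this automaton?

Start in {E}.
Read 'b': {E} → {G}.
Read 'b': {G} → {E, G}.
The final set {E, G} contains the accepting state G.

Yes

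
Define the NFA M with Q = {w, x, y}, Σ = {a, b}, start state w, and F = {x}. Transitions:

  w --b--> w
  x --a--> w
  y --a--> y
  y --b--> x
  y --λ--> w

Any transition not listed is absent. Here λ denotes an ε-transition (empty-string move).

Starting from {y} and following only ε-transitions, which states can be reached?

{w, y}

Begin with {y}.
ε-move y → w; add w.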